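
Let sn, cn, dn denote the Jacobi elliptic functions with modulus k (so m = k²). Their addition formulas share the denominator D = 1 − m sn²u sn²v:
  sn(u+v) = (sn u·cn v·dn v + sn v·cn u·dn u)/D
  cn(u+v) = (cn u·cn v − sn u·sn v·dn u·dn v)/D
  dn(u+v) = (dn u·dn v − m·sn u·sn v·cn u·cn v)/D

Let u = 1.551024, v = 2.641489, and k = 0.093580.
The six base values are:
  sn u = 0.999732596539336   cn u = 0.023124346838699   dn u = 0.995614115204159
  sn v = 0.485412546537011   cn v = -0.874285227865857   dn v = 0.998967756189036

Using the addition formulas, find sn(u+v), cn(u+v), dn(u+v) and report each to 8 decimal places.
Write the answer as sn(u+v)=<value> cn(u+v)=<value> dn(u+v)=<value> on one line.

m = k² = 0.0087572164
D = 1 − m·sn²u·sn²v = 0.9979376812902316
sn(u+v) = (sn u·cn v·dn v + sn v·cn u·dn u)/D = -0.8619735895844911/0.9979376812902316 = -0.8637549275321954
cn(u+v) = (cn u·cn v − sn u·sn v·dn u·dn v)/D = -0.5028728930830843/0.9979376812902316 = -0.5039121204772236
dn(u+v) = (dn u·dn v − m·sn u·sn v·cn u·cn v)/D = 0.9946723165745521/0.9979376812902316 = 0.9967278871447586

sn(u+v)=-0.86375493 cn(u+v)=-0.50391212 dn(u+v)=0.99672789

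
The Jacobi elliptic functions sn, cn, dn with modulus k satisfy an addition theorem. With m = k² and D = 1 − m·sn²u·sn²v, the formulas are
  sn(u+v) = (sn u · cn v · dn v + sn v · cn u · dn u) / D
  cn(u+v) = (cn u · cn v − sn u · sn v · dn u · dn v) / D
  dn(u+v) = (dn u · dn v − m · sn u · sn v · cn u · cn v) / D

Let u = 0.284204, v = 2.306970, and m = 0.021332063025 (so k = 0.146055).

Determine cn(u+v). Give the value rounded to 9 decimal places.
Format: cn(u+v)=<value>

cn(u+v)=-0.843640553

sn u = 0.2803163913601998, cn u = 0.9599076626086466, dn u = 0.9991615407562391
sn v = 0.751071298266601, cn v = -0.6602211030557283, dn v = 0.9939649946365533
m = k² = 0.021332063025
D = 1 − m·sn²u·sn²v = 0.9990544332822337
cn(u+v) = (cn u·cn v − sn u·sn v·dn u·dn v)/D = -0.8428428344515153/0.9990544332822337 = -0.8436405528800766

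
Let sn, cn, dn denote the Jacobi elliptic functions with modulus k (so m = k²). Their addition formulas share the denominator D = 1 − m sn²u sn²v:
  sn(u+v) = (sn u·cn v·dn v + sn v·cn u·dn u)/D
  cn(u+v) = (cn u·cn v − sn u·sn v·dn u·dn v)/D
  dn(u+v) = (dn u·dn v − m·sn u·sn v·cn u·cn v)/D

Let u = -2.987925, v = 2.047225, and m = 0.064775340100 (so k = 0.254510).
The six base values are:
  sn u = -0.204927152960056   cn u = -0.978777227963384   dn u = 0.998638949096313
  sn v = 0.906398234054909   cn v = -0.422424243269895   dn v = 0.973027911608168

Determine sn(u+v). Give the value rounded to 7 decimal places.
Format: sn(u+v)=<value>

sn(u+v)=-0.8035189

m = k² = 0.0647753401
D = 1 − m·sn²u·sn²v = 0.997765158042712
sn(u+v) = (sn u·cn v·dn v + sn v·cn u·dn u)/D = -0.8017231520006032/0.997765158042712 = -0.8035188897288427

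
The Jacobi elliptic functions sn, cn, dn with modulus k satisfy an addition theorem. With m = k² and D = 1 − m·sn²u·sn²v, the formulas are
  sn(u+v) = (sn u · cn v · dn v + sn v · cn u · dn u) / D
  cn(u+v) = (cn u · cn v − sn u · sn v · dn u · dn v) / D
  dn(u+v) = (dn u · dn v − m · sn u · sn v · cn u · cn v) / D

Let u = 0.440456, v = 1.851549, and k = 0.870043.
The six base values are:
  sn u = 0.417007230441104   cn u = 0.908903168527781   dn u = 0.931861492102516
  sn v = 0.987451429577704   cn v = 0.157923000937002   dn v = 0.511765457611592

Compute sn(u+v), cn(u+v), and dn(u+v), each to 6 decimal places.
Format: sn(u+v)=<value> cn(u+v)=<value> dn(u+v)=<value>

sn(u+v)=0.998161 cn(u+v)=-0.060616 dn(u+v)=0.495789

m = k² = 0.756974821849
D = 1 − m·sn²u·sn²v = 0.8716487535192428
sn(u+v) = (sn u·cn v·dn v + sn v·cn u·dn u)/D = 0.8700459079589236/0.8716487535192428 = 0.9981611336517746
cn(u+v) = (cn u·cn v − sn u·sn v·dn u·dn v)/D = -0.05283623335914295/0.8716487535192428 = -0.06061642736918859
dn(u+v) = (dn u·dn v − m·sn u·sn v·cn u·cn v)/D = 0.4321537205956674/0.8716487535192428 = 0.4957888356414968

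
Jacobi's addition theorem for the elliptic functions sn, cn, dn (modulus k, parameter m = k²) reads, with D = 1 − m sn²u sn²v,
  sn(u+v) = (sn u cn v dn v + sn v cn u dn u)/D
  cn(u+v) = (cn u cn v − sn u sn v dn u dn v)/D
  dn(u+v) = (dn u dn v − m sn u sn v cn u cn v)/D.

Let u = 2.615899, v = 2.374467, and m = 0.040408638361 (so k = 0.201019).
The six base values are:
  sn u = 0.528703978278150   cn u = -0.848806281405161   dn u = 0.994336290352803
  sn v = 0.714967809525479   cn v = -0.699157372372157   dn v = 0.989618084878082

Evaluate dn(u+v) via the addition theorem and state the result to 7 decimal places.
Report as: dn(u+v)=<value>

dn(u+v)=0.9806104

m = k² = 0.040408638361
D = 1 − m·sn²u·sn²v = 0.994226058885586
dn(u+v) = (dn u·dn v − m·sn u·sn v·cn u·cn v)/D = 0.9749484049565673/0.994226058885586 = 0.9806103916139286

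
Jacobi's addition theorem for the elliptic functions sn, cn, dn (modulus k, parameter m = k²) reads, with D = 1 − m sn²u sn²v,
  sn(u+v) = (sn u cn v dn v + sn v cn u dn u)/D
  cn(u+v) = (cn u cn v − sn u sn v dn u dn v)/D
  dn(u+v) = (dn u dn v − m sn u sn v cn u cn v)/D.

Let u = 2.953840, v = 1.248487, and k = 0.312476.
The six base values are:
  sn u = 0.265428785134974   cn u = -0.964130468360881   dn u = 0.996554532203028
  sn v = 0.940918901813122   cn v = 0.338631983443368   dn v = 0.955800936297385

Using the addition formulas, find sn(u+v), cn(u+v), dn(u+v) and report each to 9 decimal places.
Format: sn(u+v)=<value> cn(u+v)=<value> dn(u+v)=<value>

sn(u+v)=-0.823146166 cn(u+v)=-0.567829543 dn(u+v)=0.966354622

m = k² = 0.097641250576
D = 1 − m·sn²u·sn²v = 0.99390976910844
sn(u+v) = (sn u·cn v·dn v + sn v·cn u·dn u)/D = -0.8181330155086078/0.99390976910844 = -0.8231461657153164
cn(u+v) = (cn u·cn v − sn u·sn v·dn u·dn v)/D = -0.5643713299450856/0.99390976910844 = -0.5678295429688147
dn(u+v) = (dn u·dn v − m·sn u·sn v·cn u·cn v)/D = 0.9604692994621983/0.99390976910844 = 0.9663546222347341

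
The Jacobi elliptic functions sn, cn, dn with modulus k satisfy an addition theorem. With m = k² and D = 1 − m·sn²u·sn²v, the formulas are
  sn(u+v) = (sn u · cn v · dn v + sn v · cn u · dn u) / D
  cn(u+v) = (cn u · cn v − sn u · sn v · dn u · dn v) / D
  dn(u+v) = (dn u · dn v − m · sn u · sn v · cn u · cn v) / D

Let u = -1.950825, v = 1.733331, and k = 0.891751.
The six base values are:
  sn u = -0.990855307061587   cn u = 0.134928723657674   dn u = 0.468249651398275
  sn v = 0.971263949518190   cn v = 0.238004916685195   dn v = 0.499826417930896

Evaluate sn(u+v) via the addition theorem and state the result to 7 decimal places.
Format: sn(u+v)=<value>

m = k² = 0.795219846001
D = 1 − m·sn²u·sn²v = 0.2634839280575659
sn(u+v) = (sn u·cn v·dn v + sn v·cn u·dn u)/D = -0.05650850708773789/0.2634839280575659 = -0.2144666185308727

sn(u+v)=-0.2144666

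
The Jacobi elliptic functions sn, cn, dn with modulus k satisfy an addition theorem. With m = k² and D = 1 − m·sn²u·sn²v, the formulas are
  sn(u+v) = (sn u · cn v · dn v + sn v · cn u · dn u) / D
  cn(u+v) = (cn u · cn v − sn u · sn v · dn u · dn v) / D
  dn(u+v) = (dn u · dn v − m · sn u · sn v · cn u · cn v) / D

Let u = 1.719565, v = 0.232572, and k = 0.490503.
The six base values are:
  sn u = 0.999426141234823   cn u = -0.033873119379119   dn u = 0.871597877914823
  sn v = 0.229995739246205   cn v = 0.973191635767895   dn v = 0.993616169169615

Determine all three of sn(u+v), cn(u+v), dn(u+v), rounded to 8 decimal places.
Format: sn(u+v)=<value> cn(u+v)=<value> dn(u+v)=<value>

m = k² = 0.240593193009
D = 1 − m·sn²u·sn²v = 0.9872876943399916
sn(u+v) = (sn u·cn v·dn v + sn v·cn u·dn u)/D = 0.9596337014867458/0.9872876943399916 = 0.9719899346342682
cn(u+v) = (cn u·cn v − sn u·sn v·dn u·dn v)/D = -0.2320348042126957/0.9872876943399916 = -0.2350224818388043
dn(u+v) = (dn u·dn v − m·sn u·sn v·cn u·cn v)/D = 0.8678568314993386/0.9872876943399916 = 0.8790313466628455

sn(u+v)=0.97198993 cn(u+v)=-0.23502248 dn(u+v)=0.87903135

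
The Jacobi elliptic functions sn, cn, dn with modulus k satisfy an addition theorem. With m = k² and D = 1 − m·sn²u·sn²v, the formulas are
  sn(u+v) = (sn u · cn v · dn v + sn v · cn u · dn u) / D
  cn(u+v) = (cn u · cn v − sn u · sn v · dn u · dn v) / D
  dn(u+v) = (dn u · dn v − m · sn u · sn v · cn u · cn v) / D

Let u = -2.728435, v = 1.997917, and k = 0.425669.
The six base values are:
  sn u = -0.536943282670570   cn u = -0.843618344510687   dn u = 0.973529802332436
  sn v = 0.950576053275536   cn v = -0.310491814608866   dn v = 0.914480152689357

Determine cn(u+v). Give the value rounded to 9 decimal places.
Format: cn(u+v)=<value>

cn(u+v)=0.751825959

m = k² = 0.181194097561
D = 1 − m·sn²u·sn²v = 0.9527964553396681
cn(u+v) = (cn u·cn v − sn u·sn v·dn u·dn v)/D = 0.7163371091093255/0.9527964553396681 = 0.7518259593587113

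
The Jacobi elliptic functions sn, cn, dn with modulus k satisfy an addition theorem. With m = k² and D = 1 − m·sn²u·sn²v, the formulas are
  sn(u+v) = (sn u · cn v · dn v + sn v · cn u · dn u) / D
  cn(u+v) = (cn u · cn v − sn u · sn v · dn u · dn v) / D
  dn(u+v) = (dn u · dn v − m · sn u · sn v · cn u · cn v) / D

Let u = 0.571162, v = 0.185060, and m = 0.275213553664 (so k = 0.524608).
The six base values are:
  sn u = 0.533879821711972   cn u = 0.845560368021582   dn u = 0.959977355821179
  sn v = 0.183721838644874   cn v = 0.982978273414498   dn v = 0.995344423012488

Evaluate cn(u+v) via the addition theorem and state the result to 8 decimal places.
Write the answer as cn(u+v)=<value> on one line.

m = k² = 0.275213553664
D = 1 − m·sn²u·sn²v = 0.9973522413358351
cn(u+v) = (cn u·cn v − sn u·sn v·dn u·dn v)/D = 0.7374460924737021/0.9973522413358351 = 0.7394038554382557

cn(u+v)=0.73940386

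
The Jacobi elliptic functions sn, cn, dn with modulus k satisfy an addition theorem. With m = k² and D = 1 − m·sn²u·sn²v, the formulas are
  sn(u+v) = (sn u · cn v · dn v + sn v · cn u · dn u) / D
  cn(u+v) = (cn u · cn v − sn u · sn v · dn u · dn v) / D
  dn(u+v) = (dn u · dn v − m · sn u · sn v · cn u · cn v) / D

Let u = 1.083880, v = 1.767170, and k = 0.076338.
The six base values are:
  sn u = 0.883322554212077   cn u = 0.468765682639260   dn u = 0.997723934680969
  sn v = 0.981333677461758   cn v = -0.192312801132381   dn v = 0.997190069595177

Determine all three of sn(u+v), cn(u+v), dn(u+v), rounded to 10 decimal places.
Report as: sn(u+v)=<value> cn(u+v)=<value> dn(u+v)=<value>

sn(u+v)=0.2908451743 cn(u+v)=-0.9567701315 dn(u+v)=0.9997534933

m = k² = 0.005827490244
D = 1 − m·sn²u·sn²v = 0.9956212152108475
sn(u+v) = (sn u·cn v·dn v + sn v·cn u·dn u)/D = 0.2895716258430843/0.9956212152108475 = 0.2908451742681681
cn(u+v) = (cn u·cn v − sn u·sn v·dn u·dn v)/D = -0.9525806410401786/0.9956212152108475 = -0.9567701315388764
dn(u+v) = (dn u·dn v − m·sn u·sn v·cn u·cn v)/D = 0.9953757878609676/0.9956212152108475 = 0.9997534932501132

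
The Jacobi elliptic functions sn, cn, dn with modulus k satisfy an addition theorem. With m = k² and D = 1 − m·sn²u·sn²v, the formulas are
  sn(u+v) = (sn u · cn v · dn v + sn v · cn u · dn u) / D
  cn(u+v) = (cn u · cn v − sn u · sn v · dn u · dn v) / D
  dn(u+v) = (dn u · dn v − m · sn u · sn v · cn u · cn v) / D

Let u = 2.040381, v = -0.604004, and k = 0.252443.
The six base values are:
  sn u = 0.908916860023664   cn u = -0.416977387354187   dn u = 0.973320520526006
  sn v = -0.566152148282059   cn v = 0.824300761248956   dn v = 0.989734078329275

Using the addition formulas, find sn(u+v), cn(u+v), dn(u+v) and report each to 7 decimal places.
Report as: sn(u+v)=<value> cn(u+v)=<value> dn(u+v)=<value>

sn(u+v)=0.9879758 cn(u+v)=0.1546088 dn(u+v)=0.9683986

m = k² = 0.063727468249
D = 1 − m·sn²u·sn²v = 0.9831250962886242
sn(u+v) = (sn u·cn v·dn v + sn v·cn u·dn u)/D = 0.9713037653558531/0.9831250962886242 = 0.9879757611951952
cn(u+v) = (cn u·cn v − sn u·sn v·dn u·dn v)/D = 0.1519998367040522/0.9831250962886242 = 0.1546088460948294
dn(u+v) = (dn u·dn v − m·sn u·sn v·cn u·cn v)/D = 0.9520569760062163/0.9831250962886242 = 0.9683986092922533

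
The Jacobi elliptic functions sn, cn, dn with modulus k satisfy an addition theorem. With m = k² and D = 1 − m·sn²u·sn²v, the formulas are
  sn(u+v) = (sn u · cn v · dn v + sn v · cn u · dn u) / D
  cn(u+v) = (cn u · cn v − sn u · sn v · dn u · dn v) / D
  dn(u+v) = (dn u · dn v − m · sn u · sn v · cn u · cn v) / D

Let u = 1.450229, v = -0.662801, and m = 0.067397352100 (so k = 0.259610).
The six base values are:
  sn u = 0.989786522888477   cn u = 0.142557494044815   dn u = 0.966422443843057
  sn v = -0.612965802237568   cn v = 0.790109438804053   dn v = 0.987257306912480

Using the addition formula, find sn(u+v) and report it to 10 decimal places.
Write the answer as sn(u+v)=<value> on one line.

sn(u+v)=0.7051184635

m = k² = 0.0673973521
D = 1 − m·sn²u·sn²v = 0.9751916204443905
sn(u+v) = (sn u·cn v·dn v + sn v·cn u·dn u)/D = 0.6876256170643044/0.9751916204443905 = 0.7051184635394595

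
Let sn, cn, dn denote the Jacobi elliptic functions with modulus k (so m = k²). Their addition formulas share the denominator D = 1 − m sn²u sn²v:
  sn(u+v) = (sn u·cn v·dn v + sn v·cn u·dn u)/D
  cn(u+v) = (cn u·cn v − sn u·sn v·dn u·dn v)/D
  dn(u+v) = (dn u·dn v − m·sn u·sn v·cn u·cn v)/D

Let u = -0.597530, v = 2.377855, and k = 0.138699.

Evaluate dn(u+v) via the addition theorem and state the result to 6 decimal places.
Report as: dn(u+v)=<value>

sn u = -0.5620757185518496, cn u = 0.8270857794778133, dn u = 0.9969565393201117
sn v = 0.7016216113025713, cn v = -0.7125497277756715, dn v = 0.9952537080515575
m = k² = 0.019237412601
D = 1 − m·sn²u·sn²v = 0.9970081334116099
dn(u+v) = (dn u·dn v − m·sn u·sn v·cn u·cn v)/D = 0.9877536358587085/0.9970081334116099 = 0.9907177311370231

dn(u+v)=0.990718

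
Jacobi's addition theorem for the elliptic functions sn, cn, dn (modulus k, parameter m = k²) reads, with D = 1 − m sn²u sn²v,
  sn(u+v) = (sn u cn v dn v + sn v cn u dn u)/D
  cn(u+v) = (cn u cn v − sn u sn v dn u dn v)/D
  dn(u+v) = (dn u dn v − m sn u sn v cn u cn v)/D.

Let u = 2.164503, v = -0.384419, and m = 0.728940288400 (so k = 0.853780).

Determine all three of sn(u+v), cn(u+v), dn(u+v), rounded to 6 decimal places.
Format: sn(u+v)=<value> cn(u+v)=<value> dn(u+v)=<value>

sn u = 0.9997361123676489, cn u = -0.02297184424506989, dn u = 0.5210032413456552
sn v = -0.3688301139476158, cn v = 0.9294968246558935, dn v = 0.9491249295548945
m = k² = 0.7289402884
D = 1 − m·sn²u·sn²v = 0.9008904601784633
sn(u+v) = (sn u·cn v·dn v + sn v·cn u·dn u)/D = 0.8863901125769227/0.9008904601784633 = 0.9839044276274519
cn(u+v) = (cn u·cn v − sn u·sn v·dn u·dn v)/D = 0.1609850600721501/0.9008904601784633 = 0.1786954876181722
dn(u+v) = (dn u·dn v − m·sn u·sn v·cn u·cn v)/D = 0.4887580159995006/0.9008904601784633 = 0.5425276852223291

sn(u+v)=0.983904 cn(u+v)=0.178695 dn(u+v)=0.542528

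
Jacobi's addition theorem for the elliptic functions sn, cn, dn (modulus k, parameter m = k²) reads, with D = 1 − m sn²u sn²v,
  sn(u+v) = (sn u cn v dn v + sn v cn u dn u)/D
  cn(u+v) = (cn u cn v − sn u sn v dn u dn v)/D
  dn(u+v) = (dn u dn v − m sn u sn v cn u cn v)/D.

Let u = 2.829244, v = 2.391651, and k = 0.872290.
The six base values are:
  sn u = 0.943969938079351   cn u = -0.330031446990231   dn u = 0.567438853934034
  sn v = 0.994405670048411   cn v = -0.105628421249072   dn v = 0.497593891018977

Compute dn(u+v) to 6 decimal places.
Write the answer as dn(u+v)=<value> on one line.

dn(u+v)=0.781229

m = k² = 0.7608898441
D = 1 − m·sn²u·sn²v = 0.3295516920089778
dn(u+v) = (dn u·dn v − m·sn u·sn v·cn u·cn v)/D = 0.2574552362215496/0.3295516920089778 = 0.7812286887440284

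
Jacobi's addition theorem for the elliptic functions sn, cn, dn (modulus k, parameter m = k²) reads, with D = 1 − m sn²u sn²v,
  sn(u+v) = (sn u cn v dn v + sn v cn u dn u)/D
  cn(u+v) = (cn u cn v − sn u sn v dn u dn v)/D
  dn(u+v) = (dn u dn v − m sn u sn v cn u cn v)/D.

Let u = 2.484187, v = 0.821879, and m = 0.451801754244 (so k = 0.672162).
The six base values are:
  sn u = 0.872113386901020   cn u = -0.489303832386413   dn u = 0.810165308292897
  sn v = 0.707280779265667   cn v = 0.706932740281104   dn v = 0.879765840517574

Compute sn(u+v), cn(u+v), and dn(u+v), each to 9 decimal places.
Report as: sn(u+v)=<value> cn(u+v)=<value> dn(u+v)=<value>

sn(u+v)=0.316411266 cn(u+v)=-0.948622112 dn(u+v)=0.977121986

m = k² = 0.451801754244
D = 1 − m·sn²u·sn²v = 0.8280993452558772
sn(u+v) = (sn u·cn v·dn v + sn v·cn u·dn u)/D = 0.2620199626188764/0.8280993452558772 = 0.316411266498362
cn(u+v) = (cn u·cn v − sn u·sn v·dn u·dn v)/D = -0.7855533494310969/0.8280993452558772 = -0.9486221115032595
dn(u+v) = (dn u·dn v − m·sn u·sn v·cn u·cn v)/D = 0.8091540766641531/0.8280993452558772 = 0.9771219857855701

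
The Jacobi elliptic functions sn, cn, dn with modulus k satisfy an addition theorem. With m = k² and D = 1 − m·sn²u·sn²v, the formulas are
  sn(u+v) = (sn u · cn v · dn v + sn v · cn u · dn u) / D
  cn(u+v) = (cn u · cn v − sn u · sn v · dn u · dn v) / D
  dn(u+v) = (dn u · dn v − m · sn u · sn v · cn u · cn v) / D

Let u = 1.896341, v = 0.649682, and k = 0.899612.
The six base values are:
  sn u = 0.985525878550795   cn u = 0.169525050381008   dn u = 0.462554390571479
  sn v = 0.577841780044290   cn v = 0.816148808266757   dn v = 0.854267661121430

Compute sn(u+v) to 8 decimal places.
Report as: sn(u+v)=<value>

sn(u+v)=0.99307160

m = k² = 0.809301750544
D = 1 − m·sn²u·sn²v = 0.7375392142568544
sn(u+v) = (sn u·cn v·dn v + sn v·cn u·dn u)/D = 0.7324292449323938/0.7375392142568544 = 0.9930715964308293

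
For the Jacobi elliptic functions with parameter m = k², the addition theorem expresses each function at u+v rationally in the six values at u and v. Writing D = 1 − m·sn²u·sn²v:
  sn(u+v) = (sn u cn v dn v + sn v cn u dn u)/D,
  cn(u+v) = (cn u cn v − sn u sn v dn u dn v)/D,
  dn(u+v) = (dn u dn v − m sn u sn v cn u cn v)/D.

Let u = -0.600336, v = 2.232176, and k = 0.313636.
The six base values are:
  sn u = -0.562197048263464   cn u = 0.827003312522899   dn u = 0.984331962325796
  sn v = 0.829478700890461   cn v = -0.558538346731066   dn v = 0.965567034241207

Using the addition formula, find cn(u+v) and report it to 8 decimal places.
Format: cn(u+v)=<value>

m = k² = 0.098367540496
D = 1 − m·sn²u·sn²v = 0.9786085899595751
cn(u+v) = (cn u·cn v − sn u·sn v·dn u·dn v)/D = -0.01869462662494887/0.9786085899595751 = -0.0191032725614243

cn(u+v)=-0.01910327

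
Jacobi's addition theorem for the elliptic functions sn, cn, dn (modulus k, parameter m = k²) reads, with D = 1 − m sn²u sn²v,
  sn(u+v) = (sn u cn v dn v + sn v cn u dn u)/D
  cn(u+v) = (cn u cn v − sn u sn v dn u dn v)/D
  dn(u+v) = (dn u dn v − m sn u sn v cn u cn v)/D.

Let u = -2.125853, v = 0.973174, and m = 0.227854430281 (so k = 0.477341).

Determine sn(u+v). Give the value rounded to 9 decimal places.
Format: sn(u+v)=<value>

sn(u+v)=-0.894899322

sn u = -0.9210265074107429, cn u = -0.3894999007018728, dn u = 0.8981722577964995
sn v = 0.8101042779172847, cn v = 0.5862858167311527, dn v = 0.9222072512806275
m = k² = 0.227854430281
D = 1 − m·sn²u·sn²v = 0.8731520107574319
sn(u+v) = (sn u·cn v·dn v + sn v·cn u·dn u)/D = -0.7813831425818755/0.8731520107574319 = -0.8948993221742114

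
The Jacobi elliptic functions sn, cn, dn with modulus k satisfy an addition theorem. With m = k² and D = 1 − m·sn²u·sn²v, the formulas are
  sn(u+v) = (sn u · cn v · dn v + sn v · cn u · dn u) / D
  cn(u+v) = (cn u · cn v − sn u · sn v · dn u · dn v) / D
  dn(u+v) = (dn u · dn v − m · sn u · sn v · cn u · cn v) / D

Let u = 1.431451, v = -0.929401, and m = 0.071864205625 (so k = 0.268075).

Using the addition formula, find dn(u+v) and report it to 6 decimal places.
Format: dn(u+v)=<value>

dn(u+v)=0.991688

sn u = 0.9868023769202833, cn u = 0.1619292095468856, dn u = 0.9643755236744962
sn v = -0.7964037296483986, cn v = 0.6047653258927139, dn v = 0.976943953329948
m = k² = 0.071864205625
D = 1 − m·sn²u·sn²v = 0.9556146576951659
dn(u+v) = (dn u·dn v − m·sn u·sn v·cn u·cn v)/D = 0.9476716394734761/0.9556146576951659 = 0.9916880531731824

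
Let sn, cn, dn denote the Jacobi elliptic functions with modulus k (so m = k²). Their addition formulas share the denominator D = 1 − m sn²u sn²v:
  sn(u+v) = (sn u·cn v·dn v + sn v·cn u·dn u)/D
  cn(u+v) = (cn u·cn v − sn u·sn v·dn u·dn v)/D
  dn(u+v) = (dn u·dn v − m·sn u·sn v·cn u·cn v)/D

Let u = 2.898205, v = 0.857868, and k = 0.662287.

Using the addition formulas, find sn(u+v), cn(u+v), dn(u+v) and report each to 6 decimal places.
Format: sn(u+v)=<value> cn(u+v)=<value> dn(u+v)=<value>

sn u = 0.6355191467679518, cn u = -0.7720851080621452, dn u = 0.9071088683115401
sn v = 0.7300112059036471, cn v = 0.6834351756056334, dn v = 0.8753571023781317
m = k² = 0.438624070369
D = 1 − m·sn²u·sn²v = 0.9055920009375782
sn(u+v) = (sn u·cn v·dn v + sn v·cn u·dn u)/D = -0.1310752550325685/0.9055920009375782 = -0.1447398551410166
cn(u+v) = (cn u·cn v − sn u·sn v·dn u·dn v)/D = -0.896055885355525/0.9055920009375782 = -0.9894697440213912
dn(u+v) = (dn u·dn v − m·sn u·sn v·cn u·cn v)/D = 0.9014216514679777/0.9055920009375782 = 0.9953948914463876

sn(u+v)=-0.144740 cn(u+v)=-0.989470 dn(u+v)=0.995395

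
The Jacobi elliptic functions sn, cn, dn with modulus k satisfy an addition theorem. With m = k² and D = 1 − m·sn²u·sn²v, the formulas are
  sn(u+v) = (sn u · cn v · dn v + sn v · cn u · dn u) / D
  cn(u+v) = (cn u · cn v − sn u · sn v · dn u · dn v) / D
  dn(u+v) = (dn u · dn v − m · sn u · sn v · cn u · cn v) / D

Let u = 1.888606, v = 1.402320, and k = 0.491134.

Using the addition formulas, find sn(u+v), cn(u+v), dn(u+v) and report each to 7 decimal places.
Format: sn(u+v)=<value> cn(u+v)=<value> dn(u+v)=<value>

sn u = 0.9836397504832071, cn u = -0.1801467215059271, dn u = 0.8755657762025949
sn v = 0.9704948586994297, cn v = 0.2411218141064263, dn v = 0.8790969398439901
m = k² = 0.241212605956
D = 1 − m·sn²u·sn²v = 0.7801843442550684
sn(u+v) = (sn u·cn v·dn v + sn v·cn u·dn u)/D = 0.05542512669903672/0.7801843442550684 = 0.07104106498311942
cn(u+v) = (cn u·cn v − sn u·sn v·dn u·dn v)/D = -0.7782131239905344/0.7801843442550684 = -0.9974733916682009
dn(u+v) = (dn u·dn v − m·sn u·sn v·cn u·cn v)/D = 0.7797093171442824/0.7801843442550684 = 0.9993911347820757

sn(u+v)=0.0710411 cn(u+v)=-0.9974734 dn(u+v)=0.9993911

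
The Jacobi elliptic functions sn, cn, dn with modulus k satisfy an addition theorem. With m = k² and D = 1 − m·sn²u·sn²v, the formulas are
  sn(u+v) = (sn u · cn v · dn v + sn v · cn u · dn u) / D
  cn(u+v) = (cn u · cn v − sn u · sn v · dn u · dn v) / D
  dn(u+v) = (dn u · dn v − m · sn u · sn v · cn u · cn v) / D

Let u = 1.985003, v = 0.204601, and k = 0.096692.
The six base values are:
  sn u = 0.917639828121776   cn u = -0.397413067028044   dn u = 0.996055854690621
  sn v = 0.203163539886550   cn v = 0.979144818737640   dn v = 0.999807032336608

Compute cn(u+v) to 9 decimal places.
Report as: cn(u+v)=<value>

m = k² = 0.009349342864
D = 1 − m·sn²u·sn²v = 0.9996750495526985
cn(u+v) = (cn u·cn v − sn u·sn v·dn u·dn v)/D = -0.5747847572665947/0.9996750495526985 = -0.5749715945434273

cn(u+v)=-0.574971595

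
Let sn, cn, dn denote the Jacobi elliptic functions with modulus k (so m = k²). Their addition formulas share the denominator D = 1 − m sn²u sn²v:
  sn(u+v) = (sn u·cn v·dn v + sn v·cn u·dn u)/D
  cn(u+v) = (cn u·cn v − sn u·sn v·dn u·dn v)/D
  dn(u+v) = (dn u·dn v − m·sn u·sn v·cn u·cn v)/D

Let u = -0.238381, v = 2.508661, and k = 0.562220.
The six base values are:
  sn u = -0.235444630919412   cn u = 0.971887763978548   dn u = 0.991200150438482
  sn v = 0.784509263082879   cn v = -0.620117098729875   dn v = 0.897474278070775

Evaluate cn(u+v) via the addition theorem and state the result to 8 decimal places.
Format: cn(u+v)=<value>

m = k² = 0.3160913284
D = 1 − m·sn²u·sn²v = 0.9892158401691063
cn(u+v) = (cn u·cn v − sn u·sn v·dn u·dn v)/D = -0.4383718592106754/0.9892158401691063 = -0.4431508690112926

cn(u+v)=-0.44315087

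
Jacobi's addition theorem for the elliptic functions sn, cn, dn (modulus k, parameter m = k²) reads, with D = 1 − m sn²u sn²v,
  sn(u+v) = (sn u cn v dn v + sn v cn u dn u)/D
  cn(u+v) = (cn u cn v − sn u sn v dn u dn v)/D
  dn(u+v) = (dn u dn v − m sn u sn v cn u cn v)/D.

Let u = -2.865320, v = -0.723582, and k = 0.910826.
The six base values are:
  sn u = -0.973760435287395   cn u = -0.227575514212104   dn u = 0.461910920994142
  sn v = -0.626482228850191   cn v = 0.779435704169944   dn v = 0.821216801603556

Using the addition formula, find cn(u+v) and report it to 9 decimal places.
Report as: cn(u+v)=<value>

cn(u+v)=-0.591365901

m = k² = 0.829604002276
D = 1 − m·sn²u·sn²v = 0.6912602129191198
cn(u+v) = (cn u·cn v − sn u·sn v·dn u·dn v)/D = -0.4087877184903459/0.6912602129191198 = -0.5913659007858676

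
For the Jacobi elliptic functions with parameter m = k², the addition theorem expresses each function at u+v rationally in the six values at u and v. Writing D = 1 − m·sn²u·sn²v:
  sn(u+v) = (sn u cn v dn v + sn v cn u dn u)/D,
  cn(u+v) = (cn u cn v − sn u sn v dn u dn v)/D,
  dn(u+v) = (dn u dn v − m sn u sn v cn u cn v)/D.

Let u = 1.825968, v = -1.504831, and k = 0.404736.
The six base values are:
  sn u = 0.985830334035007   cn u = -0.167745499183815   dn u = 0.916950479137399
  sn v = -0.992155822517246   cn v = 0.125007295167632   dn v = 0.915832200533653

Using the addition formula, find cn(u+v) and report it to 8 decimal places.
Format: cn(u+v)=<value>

m = k² = 0.163811229696
D = 1 − m·sn²u·sn²v = 0.8432859999686682
cn(u+v) = (cn u·cn v − sn u·sn v·dn u·dn v)/D = 0.8004100777756349/0.8432859999686682 = 0.9491561318525075

cn(u+v)=0.94915613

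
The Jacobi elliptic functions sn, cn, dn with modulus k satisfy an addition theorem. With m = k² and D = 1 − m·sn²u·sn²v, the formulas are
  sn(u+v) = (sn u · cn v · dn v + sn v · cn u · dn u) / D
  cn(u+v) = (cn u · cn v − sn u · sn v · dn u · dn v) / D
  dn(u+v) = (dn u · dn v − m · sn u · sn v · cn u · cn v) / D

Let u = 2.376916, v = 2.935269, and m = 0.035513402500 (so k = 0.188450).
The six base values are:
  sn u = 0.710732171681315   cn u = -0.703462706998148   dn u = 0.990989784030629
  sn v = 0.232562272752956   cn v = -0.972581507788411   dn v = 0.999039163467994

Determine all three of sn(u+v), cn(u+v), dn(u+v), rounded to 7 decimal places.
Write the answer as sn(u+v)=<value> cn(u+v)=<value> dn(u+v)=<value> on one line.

sn(u+v)=-0.8535338 cn(u+v)=0.5210375 dn(u+v)=0.9869791

m = k² = 0.0355134025
D = 1 − m·sn²u·sn²v = 0.999029751994847
sn(u+v) = (sn u·cn v·dn v + sn v·cn u·dn u)/D = -0.8527056183923253/0.999029751994847 = -0.8535337578181792
cn(u+v) = (cn u·cn v − sn u·sn v·dn u·dn v)/D = 0.520532010286637/0.999029751994847 = 0.5210375459261817
dn(u+v) = (dn u·dn v − m·sn u·sn v·cn u·cn v)/D = 0.9860215040139313/0.999029751994847 = 0.9869791185348174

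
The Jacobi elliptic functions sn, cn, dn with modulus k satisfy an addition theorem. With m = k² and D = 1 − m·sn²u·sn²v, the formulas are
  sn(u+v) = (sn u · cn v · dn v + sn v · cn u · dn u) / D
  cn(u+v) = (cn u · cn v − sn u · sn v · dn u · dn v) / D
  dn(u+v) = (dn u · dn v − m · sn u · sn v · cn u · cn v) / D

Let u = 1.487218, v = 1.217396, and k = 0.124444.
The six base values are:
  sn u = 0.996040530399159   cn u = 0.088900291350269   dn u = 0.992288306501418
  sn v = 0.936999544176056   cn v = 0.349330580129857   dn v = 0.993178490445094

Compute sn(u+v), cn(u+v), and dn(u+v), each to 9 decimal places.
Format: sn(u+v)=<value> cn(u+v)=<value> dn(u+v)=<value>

m = k² = 0.015486309136
D = 1 − m·sn²u·sn²v = 0.9865109704721689
sn(u+v) = (sn u·cn v·dn v + sn v·cn u·dn u)/D = 0.4282310417014945/0.9865109704721689 = 0.4340864465972764
cn(u+v) = (cn u·cn v − sn u·sn v·dn u·dn v)/D = -0.8887193425290086/0.9865109704721689 = -0.9008712210302591
dn(u+v) = (dn u·dn v − m·sn u·sn v·cn u·cn v)/D = 0.9850705493663274/0.9865109704721689 = 0.9985398833373824

sn(u+v)=0.434086447 cn(u+v)=-0.900871221 dn(u+v)=0.998539883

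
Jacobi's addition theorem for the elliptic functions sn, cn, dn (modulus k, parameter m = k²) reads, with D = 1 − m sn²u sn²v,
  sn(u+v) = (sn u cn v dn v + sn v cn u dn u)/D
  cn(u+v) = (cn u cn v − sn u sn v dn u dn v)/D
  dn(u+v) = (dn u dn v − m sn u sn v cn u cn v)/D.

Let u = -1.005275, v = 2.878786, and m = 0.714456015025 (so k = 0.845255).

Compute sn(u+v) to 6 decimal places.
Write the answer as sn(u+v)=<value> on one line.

sn u = -0.788002708964647, cn u = 0.6156717718593064, dn u = 0.7458952835041933
sn v = 0.9015271576988932, cn v = -0.4327225253339084, dn v = 0.6475530904573563
m = k² = 0.714456015025
D = 1 − m·sn²u·sn²v = 0.6394308667839832
sn(u+v) = (sn u·cn v·dn v + sn v·cn u·dn u)/D = 0.6348121915312239/0.6394308667839832 = 0.992776896623729

sn(u+v)=0.992777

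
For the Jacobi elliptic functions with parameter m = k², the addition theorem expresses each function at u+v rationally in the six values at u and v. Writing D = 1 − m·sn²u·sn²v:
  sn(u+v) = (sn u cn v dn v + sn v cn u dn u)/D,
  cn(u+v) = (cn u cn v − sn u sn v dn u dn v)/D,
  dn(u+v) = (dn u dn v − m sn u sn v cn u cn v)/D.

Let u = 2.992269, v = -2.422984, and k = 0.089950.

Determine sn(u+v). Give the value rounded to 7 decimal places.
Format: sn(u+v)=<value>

sn u = 0.1550739721075115, cn u = -0.987902861203873, dn u = 0.9999027093087744
sn v = -0.6627835590511759, cn v = -0.748811026796118, dn v = 0.9982213020500049
m = k² = 0.0080910025
D = 1 − m·sn²u·sn²v = 0.9999145280501893
sn(u+v) = (sn u·cn v·dn v + sn v·cn u·dn u)/D = 0.5387875158106124/0.9999145280501893 = 0.5388335709665464

sn(u+v)=0.5388336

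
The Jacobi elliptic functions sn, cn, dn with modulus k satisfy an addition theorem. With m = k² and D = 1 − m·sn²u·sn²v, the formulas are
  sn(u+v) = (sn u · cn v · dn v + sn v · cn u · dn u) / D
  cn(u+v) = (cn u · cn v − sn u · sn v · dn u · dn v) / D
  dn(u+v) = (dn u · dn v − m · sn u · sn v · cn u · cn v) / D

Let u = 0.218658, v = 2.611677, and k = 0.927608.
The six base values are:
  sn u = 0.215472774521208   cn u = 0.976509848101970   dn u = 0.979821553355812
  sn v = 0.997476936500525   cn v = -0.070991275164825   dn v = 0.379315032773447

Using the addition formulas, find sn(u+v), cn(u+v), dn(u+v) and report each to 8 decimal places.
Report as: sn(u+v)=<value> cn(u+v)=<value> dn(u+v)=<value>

m = k² = 0.860456601664
D = 1 − m·sn²u·sn²v = 0.9602516134854257
sn(u+v) = (sn u·cn v·dn v + sn v·cn u·dn u)/D = 0.9485890521223739/0.9602516134854257 = 0.9878546818362323
cn(u+v) = (cn u·cn v − sn u·sn v·dn u·dn v)/D = -0.149204461712576/0.9602516134854257 = -0.1553805894384374
dn(u+v) = (dn u·dn v − m·sn u·sn v·cn u·cn v)/D = 0.3844815705794893/0.9602516134854257 = 0.4003966930958193

sn(u+v)=0.98785468 cn(u+v)=-0.15538059 dn(u+v)=0.40039669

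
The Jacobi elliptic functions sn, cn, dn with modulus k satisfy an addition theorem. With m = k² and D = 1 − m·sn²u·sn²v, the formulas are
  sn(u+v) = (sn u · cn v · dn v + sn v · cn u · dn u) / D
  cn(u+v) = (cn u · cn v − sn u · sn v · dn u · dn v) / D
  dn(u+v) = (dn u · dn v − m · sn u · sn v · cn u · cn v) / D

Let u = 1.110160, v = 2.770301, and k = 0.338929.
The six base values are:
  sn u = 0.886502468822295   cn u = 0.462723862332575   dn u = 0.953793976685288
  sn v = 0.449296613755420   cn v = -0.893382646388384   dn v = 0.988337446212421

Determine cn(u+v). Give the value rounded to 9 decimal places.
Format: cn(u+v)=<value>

cn(u+v)=-0.803500451

m = k² = 0.114872867041
D = 1 − m·sn²u·sn²v = 0.9817760023740387
cn(u+v) = (cn u·cn v − sn u·sn v·dn u·dn v)/D = -0.7888574611312363/0.9817760023740387 = -0.803500451450937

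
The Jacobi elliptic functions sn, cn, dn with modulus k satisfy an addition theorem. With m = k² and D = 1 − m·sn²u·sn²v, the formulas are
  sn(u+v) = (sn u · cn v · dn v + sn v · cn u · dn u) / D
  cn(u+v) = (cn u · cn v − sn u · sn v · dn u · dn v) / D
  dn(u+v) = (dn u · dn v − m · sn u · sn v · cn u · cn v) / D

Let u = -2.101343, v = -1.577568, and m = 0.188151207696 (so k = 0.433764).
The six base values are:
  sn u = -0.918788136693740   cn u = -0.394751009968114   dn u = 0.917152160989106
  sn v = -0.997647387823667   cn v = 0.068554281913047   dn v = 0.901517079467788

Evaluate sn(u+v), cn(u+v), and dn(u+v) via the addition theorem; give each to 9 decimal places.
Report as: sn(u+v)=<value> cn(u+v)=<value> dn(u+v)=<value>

sn(u+v)=0.361570252 cn(u+v)=-0.932344868 dn(u+v)=0.987624635

m = k² = 0.188151207696
D = 1 − m·sn²u·sn²v = 0.8419145470944625
sn(u+v) = (sn u·cn v·dn v + sn v·cn u·dn u)/D = 0.3044112553510078/0.8419145470944625 = 0.361570252469878
cn(u+v) = (cn u·cn v − sn u·sn v·dn u·dn v)/D = -0.7849547071168486/0.8419145470944625 = -0.9323448678085104
dn(u+v) = (dn u·dn v − m·sn u·sn v·cn u·cn v)/D = 0.8314955470936327/0.8419145470944625 = 0.9876246347841513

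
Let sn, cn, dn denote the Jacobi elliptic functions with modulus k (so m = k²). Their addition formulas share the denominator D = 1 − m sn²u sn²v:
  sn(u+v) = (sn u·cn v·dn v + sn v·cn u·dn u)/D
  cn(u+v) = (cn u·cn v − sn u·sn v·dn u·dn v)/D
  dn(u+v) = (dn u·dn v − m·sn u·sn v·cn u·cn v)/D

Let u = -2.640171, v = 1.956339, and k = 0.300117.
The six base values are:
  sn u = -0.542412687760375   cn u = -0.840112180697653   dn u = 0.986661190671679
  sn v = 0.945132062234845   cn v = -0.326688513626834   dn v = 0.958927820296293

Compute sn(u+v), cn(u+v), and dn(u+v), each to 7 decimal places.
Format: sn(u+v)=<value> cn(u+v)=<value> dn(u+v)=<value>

m = k² = 0.090070213689
D = 1 − m·sn²u·sn²v = 0.9763284953082492
sn(u+v) = (sn u·cn v·dn v + sn v·cn u·dn u)/D = -0.6135037123377044/0.9763284953082492 = -0.6283783739652168
cn(u+v) = (cn u·cn v − sn u·sn v·dn u·dn v)/D = 0.7594935981946952/0.9763284953082492 = 0.7779078474554876
dn(u+v) = (dn u·dn v − m·sn u·sn v·cn u·cn v)/D = 0.9588097260614867/0.9763284953082492 = 0.9820564806507759

sn(u+v)=-0.6283784 cn(u+v)=0.7779078 dn(u+v)=0.9820565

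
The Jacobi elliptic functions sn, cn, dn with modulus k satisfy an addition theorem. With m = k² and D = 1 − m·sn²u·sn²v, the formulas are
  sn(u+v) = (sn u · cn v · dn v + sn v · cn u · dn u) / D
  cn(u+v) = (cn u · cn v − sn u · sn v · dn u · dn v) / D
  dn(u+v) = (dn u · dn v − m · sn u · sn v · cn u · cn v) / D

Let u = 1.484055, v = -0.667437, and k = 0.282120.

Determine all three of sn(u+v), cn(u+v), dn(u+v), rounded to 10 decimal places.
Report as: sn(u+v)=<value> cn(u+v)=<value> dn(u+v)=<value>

sn u = 0.993435234724614, cn u = 0.1143959545073649, dn u = 0.9599218077990308
sn v = -0.6161410750013798, cn v = 0.7876358141274075, dn v = 0.9847764309927821
m = k² = 0.0795916944
D = 1 − m·sn²u·sn²v = 0.9701800306399317
sn(u+v) = (sn u·cn v·dn v + sn v·cn u·dn u)/D = 0.7028940841478645/0.9701800306399317 = 0.7244986105148288
cn(u+v) = (cn u·cn v − sn u·sn v·dn u·dn v)/D = 0.6687220635827963/0.9701800306399317 = 0.6892762605531126
dn(u+v) = (dn u·dn v − m·sn u·sn v·cn u·cn v)/D = 0.9496979582335735/0.9701800306399317 = 0.9788883797238662

sn(u+v)=0.7244986105 cn(u+v)=0.6892762606 dn(u+v)=0.9788883797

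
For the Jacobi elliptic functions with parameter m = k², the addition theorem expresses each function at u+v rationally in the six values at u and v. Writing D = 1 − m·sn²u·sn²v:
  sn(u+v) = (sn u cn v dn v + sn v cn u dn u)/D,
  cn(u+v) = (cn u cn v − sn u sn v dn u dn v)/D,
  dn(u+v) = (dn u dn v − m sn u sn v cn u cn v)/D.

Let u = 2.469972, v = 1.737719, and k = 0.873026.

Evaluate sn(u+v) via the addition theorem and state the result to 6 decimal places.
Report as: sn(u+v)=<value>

sn u = 0.9897263577923942, cn u = -0.142974601559164, dn u = 0.5033942507155538
sn v = 0.9757949363697426, cn v = 0.2186875445816932, dn v = 0.5237136777239102
m = k² = 0.762174396676
D = 1 − m·sn²u·sn²v = 0.2891110748215705
sn(u+v) = (sn u·cn v·dn v + sn v·cn u·dn u)/D = 0.04312253027032729/0.2891110748215705 = 0.1491555807640404

sn(u+v)=0.149156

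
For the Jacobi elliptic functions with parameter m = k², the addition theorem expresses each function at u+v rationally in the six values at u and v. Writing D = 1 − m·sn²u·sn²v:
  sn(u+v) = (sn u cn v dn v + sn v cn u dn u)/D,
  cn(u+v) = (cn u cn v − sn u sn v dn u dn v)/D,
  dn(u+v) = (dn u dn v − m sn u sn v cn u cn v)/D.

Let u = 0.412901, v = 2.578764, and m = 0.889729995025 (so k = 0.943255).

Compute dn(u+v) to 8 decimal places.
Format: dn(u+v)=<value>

dn(u+v)=0.36349032

sn u = 0.3920677325143138, cn u = 0.9199363527554961, dn u = 0.9291034814601467
sn v = 0.99988030783897, cn v = -0.01547158672685386, dn v = 0.3323898007463732
m = k² = 0.889729995025
D = 1 − m·sn²u·sn²v = 0.8632660171107403
dn(u+v) = (dn u·dn v − m·sn u·sn v·cn u·cn v)/D = 0.31378884355605/0.8632660171107403 = 0.3634903231871306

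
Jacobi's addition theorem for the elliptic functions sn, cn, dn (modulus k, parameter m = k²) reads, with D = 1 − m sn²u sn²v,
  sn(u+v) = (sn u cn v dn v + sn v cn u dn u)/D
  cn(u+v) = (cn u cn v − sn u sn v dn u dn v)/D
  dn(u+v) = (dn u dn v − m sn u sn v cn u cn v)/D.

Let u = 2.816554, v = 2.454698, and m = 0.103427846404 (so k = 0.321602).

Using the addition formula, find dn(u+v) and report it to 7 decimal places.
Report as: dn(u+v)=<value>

sn u = 0.3987985025081981, cn u = -0.9170385784672413, dn u = 0.9917413019057647
sn v = 0.6933766313317765, cn v = -0.7205753583928593, dn v = 0.9748204322052156
m = k² = 0.103427846404
D = 1 − m·sn²u·sn²v = 0.9920917039144902
dn(u+v) = (dn u·dn v − m·sn u·sn v·cn u·cn v)/D = 0.9478711898269348/0.9920917039144902 = 0.9554269893467764

dn(u+v)=0.9554270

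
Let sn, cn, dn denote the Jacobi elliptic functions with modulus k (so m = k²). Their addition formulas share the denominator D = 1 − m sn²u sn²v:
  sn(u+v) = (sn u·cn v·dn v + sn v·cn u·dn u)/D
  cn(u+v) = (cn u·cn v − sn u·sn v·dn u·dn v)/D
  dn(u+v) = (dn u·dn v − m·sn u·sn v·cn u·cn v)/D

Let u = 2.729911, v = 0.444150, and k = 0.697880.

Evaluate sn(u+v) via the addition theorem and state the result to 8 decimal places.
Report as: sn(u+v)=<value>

sn u = 0.7820163673597334, cn u = -0.6232578929957378, dn u = 0.8379457185520461
sn v = 0.4235320051941784, cn v = 0.905881140424172, dn v = 0.9553196876535698
m = k² = 0.4870364944
D = 1 − m·sn²u·sn²v = 0.9465724008199398
sn(u+v) = (sn u·cn v·dn v + sn v·cn u·dn u)/D = 0.4555694745637789/0.9465724008199398 = 0.4812832850072066

sn(u+v)=0.48128329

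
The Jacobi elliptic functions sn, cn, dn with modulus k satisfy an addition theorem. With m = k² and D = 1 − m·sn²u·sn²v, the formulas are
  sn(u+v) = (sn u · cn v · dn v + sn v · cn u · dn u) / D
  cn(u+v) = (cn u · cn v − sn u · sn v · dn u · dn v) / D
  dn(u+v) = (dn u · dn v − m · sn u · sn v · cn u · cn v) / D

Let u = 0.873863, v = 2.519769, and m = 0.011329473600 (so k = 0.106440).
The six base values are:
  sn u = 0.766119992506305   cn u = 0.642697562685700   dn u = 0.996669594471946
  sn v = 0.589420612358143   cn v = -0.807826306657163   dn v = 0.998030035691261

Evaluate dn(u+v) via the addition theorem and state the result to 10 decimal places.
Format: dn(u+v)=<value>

dn(u+v)=0.9996718299

m = k² = 0.0113294736
D = 1 − m·sn²u·sn²v = 0.9976897766884495
dn(u+v) = (dn u·dn v − m·sn u·sn v·cn u·cn v)/D = 0.9973623647609403/0.9976897766884495 = 0.9996718299263364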